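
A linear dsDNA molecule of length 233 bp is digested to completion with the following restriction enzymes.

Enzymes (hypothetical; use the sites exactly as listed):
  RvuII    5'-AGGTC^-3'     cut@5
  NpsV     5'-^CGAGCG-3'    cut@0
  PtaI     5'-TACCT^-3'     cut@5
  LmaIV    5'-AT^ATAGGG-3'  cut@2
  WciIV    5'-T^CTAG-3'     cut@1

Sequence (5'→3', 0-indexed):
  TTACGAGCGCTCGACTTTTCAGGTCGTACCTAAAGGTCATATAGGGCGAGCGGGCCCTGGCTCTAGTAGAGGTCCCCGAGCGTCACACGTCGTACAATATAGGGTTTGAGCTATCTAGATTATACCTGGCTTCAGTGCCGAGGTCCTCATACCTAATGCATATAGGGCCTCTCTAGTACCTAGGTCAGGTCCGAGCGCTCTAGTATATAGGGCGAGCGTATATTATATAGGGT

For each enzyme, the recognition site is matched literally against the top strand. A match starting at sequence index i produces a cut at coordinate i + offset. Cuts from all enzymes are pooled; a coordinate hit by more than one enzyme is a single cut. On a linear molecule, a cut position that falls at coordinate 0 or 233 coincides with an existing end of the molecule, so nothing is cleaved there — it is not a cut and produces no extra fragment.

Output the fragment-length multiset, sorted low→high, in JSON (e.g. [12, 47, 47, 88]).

[2,2,3,5,5,6,6,6,7,7,7,7,8,9,9,11,12,13,14,16,16,18,22,22]

Per-enzyme occurrences:
  RvuII (AGGTC, off=5): starts [20, 33, 69, 140, 181, 186] → cuts [25, 38, 74, 145, 186, 191]
  NpsV (CGAGCG, off=0): starts [3, 46, 76, 191, 212] → cuts [3, 46, 76, 191, 212]
  PtaI (TACCT, off=5): starts [26, 122, 149, 176] → cuts [31, 127, 154, 181]
  LmaIV (ATATAGGG, off=2): starts [38, 96, 159, 204, 224] → cuts [40, 98, 161, 206, 226]
  WciIV (TCTAG, off=1): starts [61, 113, 171, 198] → cuts [62, 114, 172, 199]

All cut coordinates (distinct, sorted): [3, 25, 31, 38, 40, 46, 62, 74, 76, 98, 114, 127, 145, 154, 161, 172, 181, 186, 191, 199, 206, 212, 226]

Fragment lengths:
  [0,3): 3 bp
  [3,25): 22 bp
  [25,31): 6 bp
  [31,38): 7 bp
  [38,40): 2 bp
  [40,46): 6 bp
  [46,62): 16 bp
  [62,74): 12 bp
  [74,76): 2 bp
  [76,98): 22 bp
  [98,114): 16 bp
  [114,127): 13 bp
  [127,145): 18 bp
  [145,154): 9 bp
  [154,161): 7 bp
  [161,172): 11 bp
  [172,181): 9 bp
  [181,186): 5 bp
  [186,191): 5 bp
  [191,199): 8 bp
  [199,206): 7 bp
  [206,212): 6 bp
  [212,226): 14 bp
  [226,233): 7 bp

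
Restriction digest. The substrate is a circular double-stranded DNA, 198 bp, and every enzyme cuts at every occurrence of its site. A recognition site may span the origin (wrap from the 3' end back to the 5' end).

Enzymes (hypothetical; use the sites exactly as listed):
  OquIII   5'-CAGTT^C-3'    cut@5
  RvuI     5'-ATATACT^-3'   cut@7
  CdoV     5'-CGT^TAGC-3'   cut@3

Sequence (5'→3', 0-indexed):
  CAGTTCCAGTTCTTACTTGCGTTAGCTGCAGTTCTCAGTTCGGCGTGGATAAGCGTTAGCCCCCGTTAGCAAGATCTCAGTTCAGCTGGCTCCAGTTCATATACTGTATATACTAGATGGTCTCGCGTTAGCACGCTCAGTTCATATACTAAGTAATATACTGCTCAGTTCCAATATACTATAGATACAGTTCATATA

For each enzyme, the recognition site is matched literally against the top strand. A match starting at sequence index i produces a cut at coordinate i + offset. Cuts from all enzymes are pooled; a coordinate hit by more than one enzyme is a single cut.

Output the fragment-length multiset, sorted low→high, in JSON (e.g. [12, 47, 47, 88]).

[6,7,8,8,8,9,10,10,11,11,11,12,12,14,14,15,16,16]

Scan for sites:
  OquIII (CAGTTC, off=5): starts [0, 6, 28, 35, 77, 92, 137, 165, 187] → cuts [5, 11, 33, 40, 82, 97, 142, 170, 192]
  RvuI (ATATACT, off=7): starts [98, 107, 143, 155, 173] → cuts [105, 114, 150, 162, 180]
  CdoV (CGTTAGC, off=3): starts [19, 53, 63, 125] → cuts [22, 56, 66, 128]

Pooled cuts: [5, 11, 22, 33, 40, 56, 66, 82, 97, 105, 114, 128, 142, 150, 162, 170, 180, 192]

Fragments:
  5→11: 6 bp
  11→22: 11 bp
  22→33: 11 bp
  33→40: 7 bp
  40→56: 16 bp
  56→66: 10 bp
  66→82: 16 bp
  82→97: 15 bp
  97→105: 8 bp
  105→114: 9 bp
  114→128: 14 bp
  128→142: 14 bp
  142→150: 8 bp
  150→162: 12 bp
  162→170: 8 bp
  170→180: 10 bp
  180→192: 12 bp
  192→5 (wrap): 198-192+5 = 11 bp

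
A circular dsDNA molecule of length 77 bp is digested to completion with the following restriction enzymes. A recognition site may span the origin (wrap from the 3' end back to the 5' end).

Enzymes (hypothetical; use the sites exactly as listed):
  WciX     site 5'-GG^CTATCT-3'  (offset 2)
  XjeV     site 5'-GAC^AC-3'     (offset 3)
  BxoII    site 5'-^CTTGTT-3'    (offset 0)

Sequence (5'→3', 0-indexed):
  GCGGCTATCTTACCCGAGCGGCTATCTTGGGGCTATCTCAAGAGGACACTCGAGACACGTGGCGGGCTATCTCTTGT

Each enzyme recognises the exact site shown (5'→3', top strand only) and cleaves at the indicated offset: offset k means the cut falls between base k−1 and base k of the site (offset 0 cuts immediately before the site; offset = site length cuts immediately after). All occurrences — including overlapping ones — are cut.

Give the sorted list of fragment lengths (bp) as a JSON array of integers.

[9,10,11,15,15,17]

Site scan:
  WciX (GGCTATCT, off=2): starts [2, 19, 30, 64] → cuts [4, 21, 32, 66]
  XjeV (GACAC, off=3): starts [44, 53] → cuts [47, 56]
  BxoII (CTTGTT, off=0): no sites

Pooled cuts: [4, 21, 32, 47, 56, 66]

Fragment lengths:
  4→21: 17 bp
  21→32: 11 bp
  32→47: 15 bp
  47→56: 9 bp
  56→66: 10 bp
  66→4 (wrap): 77-66+4 = 15 bp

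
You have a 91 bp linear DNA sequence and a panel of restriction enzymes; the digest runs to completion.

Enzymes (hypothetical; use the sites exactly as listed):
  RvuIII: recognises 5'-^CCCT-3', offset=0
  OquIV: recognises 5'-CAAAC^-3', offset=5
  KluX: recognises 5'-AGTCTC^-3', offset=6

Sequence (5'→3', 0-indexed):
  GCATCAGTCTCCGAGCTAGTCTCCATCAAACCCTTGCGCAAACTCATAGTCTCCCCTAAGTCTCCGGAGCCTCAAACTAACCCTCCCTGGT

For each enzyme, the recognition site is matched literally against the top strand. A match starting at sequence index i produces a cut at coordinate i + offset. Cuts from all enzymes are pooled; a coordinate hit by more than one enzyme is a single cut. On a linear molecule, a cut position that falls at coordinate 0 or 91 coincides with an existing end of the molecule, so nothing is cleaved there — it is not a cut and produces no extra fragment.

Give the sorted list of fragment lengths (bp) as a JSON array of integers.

[1,3,4,7,7,10,11,11,12,12,13]

Site scan:
  RvuIII (CCCT, off=0): starts [30, 53, 80, 84] → cuts [30, 53, 80, 84]
  OquIV (CAAAC, off=5): starts [26, 38, 72] → cuts [31, 43, 77]
  KluX (AGTCTC, off=6): starts [5, 17, 47, 58] → cuts [11, 23, 53, 64]

All cut coordinates (distinct, sorted): [11, 23, 30, 31, 43, 53, 64, 77, 80, 84]

Fragment lengths:
  [0,11): 11 bp
  [11,23): 12 bp
  [23,30): 7 bp
  [30,31): 1 bp
  [31,43): 12 bp
  [43,53): 10 bp
  [53,64): 11 bp
  [64,77): 13 bp
  [77,80): 3 bp
  [80,84): 4 bp
  [84,91): 7 bp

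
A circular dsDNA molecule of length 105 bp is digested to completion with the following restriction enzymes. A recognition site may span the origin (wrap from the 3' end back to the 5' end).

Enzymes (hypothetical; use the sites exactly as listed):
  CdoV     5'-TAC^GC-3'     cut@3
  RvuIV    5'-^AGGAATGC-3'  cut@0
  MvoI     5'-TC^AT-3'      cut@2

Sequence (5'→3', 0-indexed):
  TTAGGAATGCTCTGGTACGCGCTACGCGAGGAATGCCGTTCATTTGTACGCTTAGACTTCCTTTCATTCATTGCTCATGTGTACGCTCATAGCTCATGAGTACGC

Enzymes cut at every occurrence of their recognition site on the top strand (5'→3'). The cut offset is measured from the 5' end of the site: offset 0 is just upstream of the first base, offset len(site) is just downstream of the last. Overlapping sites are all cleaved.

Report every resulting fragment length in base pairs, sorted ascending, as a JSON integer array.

Scan for sites:
  CdoV TACGC/3: at [15, 22, 46, 81, 100] ⇒ [18, 25, 49, 84, 103]
  RvuIV AGGAATGC/0: at [2, 28] ⇒ [2, 28]
  MvoI TCAT/2: at [39, 63, 67, 74, 86, 93] ⇒ [41, 65, 69, 76, 88, 95]

All cut coordinates (distinct, sorted): [2, 18, 25, 28, 41, 49, 65, 69, 76, 84, 88, 95, 103]

Fragment lengths:
  2→18: 16 bp
  18→25: 7 bp
  25→28: 3 bp
  28→41: 13 bp
  41→49: 8 bp
  49→65: 16 bp
  65→69: 4 bp
  69→76: 7 bp
  76→84: 8 bp
  84→88: 4 bp
  88→95: 7 bp
  95→103: 8 bp
  103→2 (wrap): 105-103+2 = 4 bp

[3,4,4,4,7,7,7,8,8,8,13,16,16]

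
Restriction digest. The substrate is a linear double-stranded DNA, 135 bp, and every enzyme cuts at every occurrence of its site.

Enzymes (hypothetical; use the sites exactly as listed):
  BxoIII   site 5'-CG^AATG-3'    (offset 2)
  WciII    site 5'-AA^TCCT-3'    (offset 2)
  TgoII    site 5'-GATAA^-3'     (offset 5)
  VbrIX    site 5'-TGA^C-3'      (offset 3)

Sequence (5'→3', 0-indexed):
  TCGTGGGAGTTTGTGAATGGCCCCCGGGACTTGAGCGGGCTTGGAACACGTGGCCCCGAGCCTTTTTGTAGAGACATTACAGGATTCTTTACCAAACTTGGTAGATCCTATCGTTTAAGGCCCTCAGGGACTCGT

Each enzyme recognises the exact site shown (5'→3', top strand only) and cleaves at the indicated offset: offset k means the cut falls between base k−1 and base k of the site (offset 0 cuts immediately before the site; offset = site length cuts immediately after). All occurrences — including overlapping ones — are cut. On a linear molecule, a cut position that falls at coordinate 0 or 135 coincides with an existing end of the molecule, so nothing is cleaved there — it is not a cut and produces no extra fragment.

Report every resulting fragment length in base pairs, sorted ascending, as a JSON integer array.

Scan for sites:
  BxoIII (CGAATG, off=2): no sites
  WciII (AATCCT, off=2): no sites
  TgoII (GATAA, off=5): no sites
  VbrIX (TGAC, off=3): no sites

All cut coordinates (distinct, sorted): ∅

Fragments:
  no cuts → one linear fragment of 135 bp

[135]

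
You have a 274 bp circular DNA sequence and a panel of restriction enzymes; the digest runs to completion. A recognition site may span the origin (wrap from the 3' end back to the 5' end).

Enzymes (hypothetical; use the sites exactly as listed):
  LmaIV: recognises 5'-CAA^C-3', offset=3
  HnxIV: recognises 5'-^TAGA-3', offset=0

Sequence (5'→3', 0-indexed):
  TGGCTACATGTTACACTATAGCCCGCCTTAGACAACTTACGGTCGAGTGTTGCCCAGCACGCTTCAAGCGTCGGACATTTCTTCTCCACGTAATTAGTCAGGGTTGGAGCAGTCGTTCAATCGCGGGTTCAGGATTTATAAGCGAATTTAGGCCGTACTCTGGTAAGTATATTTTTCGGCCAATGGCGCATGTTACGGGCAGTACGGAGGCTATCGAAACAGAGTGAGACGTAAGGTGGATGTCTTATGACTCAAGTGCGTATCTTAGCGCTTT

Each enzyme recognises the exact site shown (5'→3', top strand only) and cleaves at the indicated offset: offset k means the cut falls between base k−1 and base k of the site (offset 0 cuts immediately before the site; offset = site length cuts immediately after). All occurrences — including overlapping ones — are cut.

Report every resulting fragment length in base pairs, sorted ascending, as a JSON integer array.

[7,267]

Per-enzyme occurrences:
  LmaIV CAAC/3: at [32] ⇒ [35]
  HnxIV TAGA/0: at [28] ⇒ [28]

All cut coordinates (distinct, sorted): [28, 35]

Fragment lengths:
  28→35: 7 bp
  35→28 (wrap): 274-35+28 = 267 bp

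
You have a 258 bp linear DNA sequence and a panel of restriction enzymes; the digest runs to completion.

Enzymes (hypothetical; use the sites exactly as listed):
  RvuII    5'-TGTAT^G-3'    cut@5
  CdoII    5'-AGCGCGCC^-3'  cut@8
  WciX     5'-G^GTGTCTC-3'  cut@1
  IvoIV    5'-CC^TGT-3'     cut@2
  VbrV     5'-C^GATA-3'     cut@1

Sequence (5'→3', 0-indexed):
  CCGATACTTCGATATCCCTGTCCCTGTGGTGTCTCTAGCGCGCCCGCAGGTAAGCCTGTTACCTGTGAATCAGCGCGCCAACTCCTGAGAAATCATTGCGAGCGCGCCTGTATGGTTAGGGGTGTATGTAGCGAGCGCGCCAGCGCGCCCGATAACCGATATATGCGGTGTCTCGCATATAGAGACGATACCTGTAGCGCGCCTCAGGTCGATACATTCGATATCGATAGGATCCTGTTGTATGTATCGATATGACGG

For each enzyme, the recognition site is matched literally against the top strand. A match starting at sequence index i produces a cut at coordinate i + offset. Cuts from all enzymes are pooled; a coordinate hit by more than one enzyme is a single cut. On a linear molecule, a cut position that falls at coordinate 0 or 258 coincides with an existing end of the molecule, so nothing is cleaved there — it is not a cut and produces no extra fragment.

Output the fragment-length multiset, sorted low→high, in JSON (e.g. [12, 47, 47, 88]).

[1,2,4,5,5,6,6,6,7,7,7,8,8,8,8,9,10,10,10,11,12,14,14,16,16,19,29]

Per-enzyme occurrences:
  RvuII (TGTATG, off=5): starts [108, 122, 238] → cuts [113, 127, 243]
  CdoII (AGCGCGCC, off=8): starts [36, 71, 100, 133, 141, 195] → cuts [44, 79, 108, 141, 149, 203]
  WciX (GGTGTCTC, off=1): starts [27, 166] → cuts [28, 167]
  IvoIV (CCTGT, off=2): starts [16, 22, 54, 61, 106, 190, 233] → cuts [18, 24, 56, 63, 108, 192, 235]
  VbrV (CGATA, off=1): starts [1, 9, 149, 156, 185, 209, 218, 224, 247] → cuts [2, 10, 150, 157, 186, 210, 219, 225, 248]

All cut coordinates (distinct, sorted): [2, 10, 18, 24, 28, 44, 56, 63, 79, 108, 113, 127, 141, 149, 150, 157, 167, 186, 192, 203, 210, 219, 225, 235, 243, 248]

Fragment lengths:
  [0,2): 2 bp
  [2,10): 8 bp
  [10,18): 8 bp
  [18,24): 6 bp
  [24,28): 4 bp
  [28,44): 16 bp
  [44,56): 12 bp
  [56,63): 7 bp
  [63,79): 16 bp
  [79,108): 29 bp
  [108,113): 5 bp
  [113,127): 14 bp
  [127,141): 14 bp
  [141,149): 8 bp
  [149,150): 1 bp
  [150,157): 7 bp
  [157,167): 10 bp
  [167,186): 19 bp
  [186,192): 6 bp
  [192,203): 11 bp
  [203,210): 7 bp
  [210,219): 9 bp
  [219,225): 6 bp
  [225,235): 10 bp
  [235,243): 8 bp
  [243,248): 5 bp
  [248,258): 10 bp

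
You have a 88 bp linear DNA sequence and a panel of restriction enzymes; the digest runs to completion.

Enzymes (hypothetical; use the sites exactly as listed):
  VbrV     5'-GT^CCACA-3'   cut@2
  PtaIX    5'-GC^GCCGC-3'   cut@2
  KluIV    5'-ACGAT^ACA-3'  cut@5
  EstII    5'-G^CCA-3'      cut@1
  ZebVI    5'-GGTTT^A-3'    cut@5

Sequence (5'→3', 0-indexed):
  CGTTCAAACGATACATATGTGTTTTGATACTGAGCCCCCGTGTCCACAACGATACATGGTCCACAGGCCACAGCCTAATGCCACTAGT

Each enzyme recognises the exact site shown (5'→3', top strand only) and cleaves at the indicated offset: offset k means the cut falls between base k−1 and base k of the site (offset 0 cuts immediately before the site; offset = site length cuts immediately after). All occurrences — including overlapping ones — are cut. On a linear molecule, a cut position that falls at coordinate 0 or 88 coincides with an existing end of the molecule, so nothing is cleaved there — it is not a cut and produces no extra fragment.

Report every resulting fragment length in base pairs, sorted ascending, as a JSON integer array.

[7,7,8,10,12,13,31]

Site scan:
  VbrV (GTCCACA, off=2): starts [41, 58] → cuts [43, 60]
  PtaIX (GCGCCGC, off=2): no sites
  KluIV (ACGATACA, off=5): starts [7, 48] → cuts [12, 53]
  EstII (GCCA, off=1): starts [66, 79] → cuts [67, 80]
  ZebVI (GGTTTA, off=5): no sites

All cut coordinates (distinct, sorted): [12, 43, 53, 60, 67, 80]

Fragments:
  [0,12): 12 bp
  [12,43): 31 bp
  [43,53): 10 bp
  [53,60): 7 bp
  [60,67): 7 bp
  [67,80): 13 bp
  [80,88): 8 bp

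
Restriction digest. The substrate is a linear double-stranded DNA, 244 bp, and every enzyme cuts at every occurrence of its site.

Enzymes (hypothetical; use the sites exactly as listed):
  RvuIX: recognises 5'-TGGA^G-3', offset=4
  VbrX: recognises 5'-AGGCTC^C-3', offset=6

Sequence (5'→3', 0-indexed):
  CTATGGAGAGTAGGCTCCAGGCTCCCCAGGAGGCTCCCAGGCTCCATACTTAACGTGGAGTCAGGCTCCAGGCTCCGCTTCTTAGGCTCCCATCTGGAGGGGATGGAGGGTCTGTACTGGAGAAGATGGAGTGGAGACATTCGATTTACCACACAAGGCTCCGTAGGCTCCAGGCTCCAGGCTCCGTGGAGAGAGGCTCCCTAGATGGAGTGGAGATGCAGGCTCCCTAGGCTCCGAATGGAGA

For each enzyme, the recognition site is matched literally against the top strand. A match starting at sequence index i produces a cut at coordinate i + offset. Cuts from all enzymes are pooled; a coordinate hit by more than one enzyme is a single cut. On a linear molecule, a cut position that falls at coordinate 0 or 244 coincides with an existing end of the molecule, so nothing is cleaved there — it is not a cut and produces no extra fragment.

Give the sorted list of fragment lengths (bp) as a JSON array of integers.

Scan for sites:
  RvuIX TGGAG/4: at [3, 55, 94, 103, 117, 126, 131, 186, 205, 210, 238] ⇒ [7, 59, 98, 107, 121, 130, 135, 190, 209, 214, 242]
  VbrX AGGCTCC/6: at [11, 18, 30, 38, 62, 69, 83, 155, 164, 171, 178, 193, 219, 228] ⇒ [17, 24, 36, 44, 68, 75, 89, 161, 170, 177, 184, 199, 225, 234]

All cut coordinates (distinct, sorted): [7, 17, 24, 36, 44, 59, 68, 75, 89, 98, 107, 121, 130, 135, 161, 170, 177, 184, 190, 199, 209, 214, 225, 234, 242]

Fragments:
  [0,7): 7 bp
  [7,17): 10 bp
  [17,24): 7 bp
  [24,36): 12 bp
  [36,44): 8 bp
  [44,59): 15 bp
  [59,68): 9 bp
  [68,75): 7 bp
  [75,89): 14 bp
  [89,98): 9 bp
  [98,107): 9 bp
  [107,121): 14 bp
  [121,130): 9 bp
  [130,135): 5 bp
  [135,161): 26 bp
  [161,170): 9 bp
  [170,177): 7 bp
  [177,184): 7 bp
  [184,190): 6 bp
  [190,199): 9 bp
  [199,209): 10 bp
  [209,214): 5 bp
  [214,225): 11 bp
  [225,234): 9 bp
  [234,242): 8 bp
  [242,244): 2 bp

[2,5,5,6,7,7,7,7,7,8,8,9,9,9,9,9,9,9,10,10,11,12,14,14,15,26]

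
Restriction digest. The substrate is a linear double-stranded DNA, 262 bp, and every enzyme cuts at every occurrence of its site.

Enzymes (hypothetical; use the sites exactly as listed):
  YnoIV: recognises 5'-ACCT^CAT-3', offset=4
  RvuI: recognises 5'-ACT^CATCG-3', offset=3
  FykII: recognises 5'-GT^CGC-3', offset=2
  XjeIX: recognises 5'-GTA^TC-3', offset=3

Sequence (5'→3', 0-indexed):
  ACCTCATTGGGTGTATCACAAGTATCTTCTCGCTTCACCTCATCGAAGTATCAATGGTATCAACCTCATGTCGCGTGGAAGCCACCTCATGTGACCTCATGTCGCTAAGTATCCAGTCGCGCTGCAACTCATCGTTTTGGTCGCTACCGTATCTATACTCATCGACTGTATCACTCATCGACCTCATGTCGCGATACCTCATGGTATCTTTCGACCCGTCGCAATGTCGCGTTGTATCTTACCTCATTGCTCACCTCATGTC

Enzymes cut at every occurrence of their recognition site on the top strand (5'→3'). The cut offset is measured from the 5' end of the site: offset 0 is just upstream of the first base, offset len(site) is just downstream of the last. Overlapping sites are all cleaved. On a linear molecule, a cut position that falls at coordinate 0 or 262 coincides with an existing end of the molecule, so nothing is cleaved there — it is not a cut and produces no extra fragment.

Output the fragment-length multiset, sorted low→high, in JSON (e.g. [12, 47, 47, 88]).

Site scan:
  YnoIV (ACCTCAT, off=4): starts [0, 36, 62, 83, 93, 180, 195, 240, 252] → cuts [4, 40, 66, 87, 97, 184, 199, 244, 256]
  RvuI (ACTCATCG, off=3): starts [126, 156, 172] → cuts [129, 159, 175]
  FykII (GTCGC, off=2): starts [69, 100, 115, 139, 187, 217, 225] → cuts [71, 102, 117, 141, 189, 219, 227]
  XjeIX (GTATC, off=3): starts [12, 21, 47, 56, 108, 148, 167, 203, 233] → cuts [15, 24, 50, 59, 111, 151, 170, 206, 236]

Pooled cuts: [4, 15, 24, 40, 50, 59, 66, 71, 87, 97, 102, 111, 117, 129, 141, 151, 159, 170, 175, 184, 189, 199, 206, 219, 227, 236, 244, 256]

Fragments:
  [0,4): 4 bp
  [4,15): 11 bp
  [15,24): 9 bp
  [24,40): 16 bp
  [40,50): 10 bp
  [50,59): 9 bp
  [59,66): 7 bp
  [66,71): 5 bp
  [71,87): 16 bp
  [87,97): 10 bp
  [97,102): 5 bp
  [102,111): 9 bp
  [111,117): 6 bp
  [117,129): 12 bp
  [129,141): 12 bp
  [141,151): 10 bp
  [151,159): 8 bp
  [159,170): 11 bp
  [170,175): 5 bp
  [175,184): 9 bp
  [184,189): 5 bp
  [189,199): 10 bp
  [199,206): 7 bp
  [206,219): 13 bp
  [219,227): 8 bp
  [227,236): 9 bp
  [236,244): 8 bp
  [244,256): 12 bp
  [256,262): 6 bp

[4,5,5,5,5,6,6,7,7,8,8,8,9,9,9,9,9,10,10,10,10,11,11,12,12,12,13,16,16]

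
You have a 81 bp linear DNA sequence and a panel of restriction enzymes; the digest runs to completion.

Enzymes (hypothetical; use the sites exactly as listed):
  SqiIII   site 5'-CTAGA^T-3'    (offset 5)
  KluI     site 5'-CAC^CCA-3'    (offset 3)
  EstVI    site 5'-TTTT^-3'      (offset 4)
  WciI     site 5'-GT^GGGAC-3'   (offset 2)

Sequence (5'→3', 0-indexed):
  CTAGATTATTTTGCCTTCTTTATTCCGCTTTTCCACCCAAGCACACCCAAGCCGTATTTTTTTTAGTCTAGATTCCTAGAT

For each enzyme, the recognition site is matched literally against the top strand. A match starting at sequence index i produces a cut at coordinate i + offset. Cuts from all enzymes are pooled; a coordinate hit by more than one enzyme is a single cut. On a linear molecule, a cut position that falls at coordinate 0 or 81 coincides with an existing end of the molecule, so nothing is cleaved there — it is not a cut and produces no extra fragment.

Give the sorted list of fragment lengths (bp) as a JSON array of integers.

[1,1,1,1,1,4,5,7,8,8,10,14,20]

Per-enzyme occurrences:
  SqiIII (CTAGAT, off=5): starts [0, 67, 75] → cuts [5, 72, 80]
  KluI (CACCCA, off=3): starts [33, 43] → cuts [36, 46]
  EstVI (TTTT, off=4): starts [8, 28, 56, 57, 58, 59, 60] → cuts [12, 32, 60, 61, 62, 63, 64]
  WciI (GTGGGAC, off=2): no sites

All cut coordinates (distinct, sorted): [5, 12, 32, 36, 46, 60, 61, 62, 63, 64, 72, 80]

Fragment lengths:
  [0,5): 5 bp
  [5,12): 7 bp
  [12,32): 20 bp
  [32,36): 4 bp
  [36,46): 10 bp
  [46,60): 14 bp
  [60,61): 1 bp
  [61,62): 1 bp
  [62,63): 1 bp
  [63,64): 1 bp
  [64,72): 8 bp
  [72,80): 8 bp
  [80,81): 1 bp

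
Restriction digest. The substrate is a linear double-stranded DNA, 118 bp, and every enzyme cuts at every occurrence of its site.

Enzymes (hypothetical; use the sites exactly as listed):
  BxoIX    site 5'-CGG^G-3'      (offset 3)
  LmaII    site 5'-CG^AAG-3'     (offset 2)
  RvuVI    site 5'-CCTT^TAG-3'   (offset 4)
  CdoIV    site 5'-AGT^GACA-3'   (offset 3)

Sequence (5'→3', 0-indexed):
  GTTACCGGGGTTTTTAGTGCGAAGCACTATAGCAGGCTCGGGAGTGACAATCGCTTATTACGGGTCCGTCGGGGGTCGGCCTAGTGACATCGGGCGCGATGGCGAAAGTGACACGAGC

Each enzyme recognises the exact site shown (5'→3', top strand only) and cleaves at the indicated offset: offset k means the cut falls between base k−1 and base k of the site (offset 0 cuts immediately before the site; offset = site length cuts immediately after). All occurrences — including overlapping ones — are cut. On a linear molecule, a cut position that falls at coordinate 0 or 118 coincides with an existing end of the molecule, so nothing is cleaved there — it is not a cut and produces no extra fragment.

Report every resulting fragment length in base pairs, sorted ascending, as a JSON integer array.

Site scan:
  BxoIX (CGGG, off=3): starts [5, 38, 60, 69, 90] → cuts [8, 41, 63, 72, 93]
  LmaII (CGAAG, off=2): starts [19] → cuts [21]
  RvuVI (CCTTTAG, off=4): no sites
  CdoIV (AGTGACA, off=3): starts [42, 82, 106] → cuts [45, 85, 109]

Pooled cuts: [8, 21, 41, 45, 63, 72, 85, 93, 109]

Fragments:
  [0,8): 8 bp
  [8,21): 13 bp
  [21,41): 20 bp
  [41,45): 4 bp
  [45,63): 18 bp
  [63,72): 9 bp
  [72,85): 13 bp
  [85,93): 8 bp
  [93,109): 16 bp
  [109,118): 9 bp

[4,8,8,9,9,13,13,16,18,20]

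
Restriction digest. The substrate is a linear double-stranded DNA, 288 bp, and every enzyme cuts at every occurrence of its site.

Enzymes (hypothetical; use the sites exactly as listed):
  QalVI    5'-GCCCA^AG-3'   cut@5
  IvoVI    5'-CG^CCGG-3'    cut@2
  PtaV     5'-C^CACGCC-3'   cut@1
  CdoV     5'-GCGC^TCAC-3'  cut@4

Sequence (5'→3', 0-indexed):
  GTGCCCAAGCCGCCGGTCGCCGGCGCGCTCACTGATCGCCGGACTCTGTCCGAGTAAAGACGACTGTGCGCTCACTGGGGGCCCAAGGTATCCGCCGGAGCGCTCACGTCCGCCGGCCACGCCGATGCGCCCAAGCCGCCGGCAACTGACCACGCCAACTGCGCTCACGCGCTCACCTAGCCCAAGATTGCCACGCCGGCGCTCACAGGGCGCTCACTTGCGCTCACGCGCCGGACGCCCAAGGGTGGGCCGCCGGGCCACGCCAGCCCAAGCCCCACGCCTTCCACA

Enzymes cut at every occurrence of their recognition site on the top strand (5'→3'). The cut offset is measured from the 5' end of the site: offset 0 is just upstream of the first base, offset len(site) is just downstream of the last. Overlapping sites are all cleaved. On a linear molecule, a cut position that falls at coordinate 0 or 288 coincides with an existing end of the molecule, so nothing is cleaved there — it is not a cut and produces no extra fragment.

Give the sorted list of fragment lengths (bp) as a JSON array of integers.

[4,5,5,5,5,6,7,7,7,7,7,8,9,9,9,9,10,10,11,11,11,12,12,12,13,14,14,16,33]

Scan for sites:
  QalVI GCCCAAG/5: at [2, 80, 128, 179, 236, 265] ⇒ [7, 85, 133, 184, 241, 270]
  IvoVI CGCCGG/2: at [10, 17, 36, 92, 110, 136, 193, 228, 250] ⇒ [12, 19, 38, 94, 112, 138, 195, 230, 252]
  PtaV CCACGCC/1: at [116, 149, 190, 257, 274] ⇒ [117, 150, 191, 258, 275]
  CdoV GCGCTCAC/4: at [24, 67, 99, 160, 168, 198, 209, 219] ⇒ [28, 71, 103, 164, 172, 202, 213, 223]

All cut coordinates (distinct, sorted): [7, 12, 19, 28, 38, 71, 85, 94, 103, 112, 117, 133, 138, 150, 164, 172, 184, 191, 195, 202, 213, 223, 230, 241, 252, 258, 270, 275]

Fragments:
  [0,7): 7 bp
  [7,12): 5 bp
  [12,19): 7 bp
  [19,28): 9 bp
  [28,38): 10 bp
  [38,71): 33 bp
  [71,85): 14 bp
  [85,94): 9 bp
  [94,103): 9 bp
  [103,112): 9 bp
  [112,117): 5 bp
  [117,133): 16 bp
  [133,138): 5 bp
  [138,150): 12 bp
  [150,164): 14 bp
  [164,172): 8 bp
  [172,184): 12 bp
  [184,191): 7 bp
  [191,195): 4 bp
  [195,202): 7 bp
  [202,213): 11 bp
  [213,223): 10 bp
  [223,230): 7 bp
  [230,241): 11 bp
  [241,252): 11 bp
  [252,258): 6 bp
  [258,270): 12 bp
  [270,275): 5 bp
  [275,288): 13 bp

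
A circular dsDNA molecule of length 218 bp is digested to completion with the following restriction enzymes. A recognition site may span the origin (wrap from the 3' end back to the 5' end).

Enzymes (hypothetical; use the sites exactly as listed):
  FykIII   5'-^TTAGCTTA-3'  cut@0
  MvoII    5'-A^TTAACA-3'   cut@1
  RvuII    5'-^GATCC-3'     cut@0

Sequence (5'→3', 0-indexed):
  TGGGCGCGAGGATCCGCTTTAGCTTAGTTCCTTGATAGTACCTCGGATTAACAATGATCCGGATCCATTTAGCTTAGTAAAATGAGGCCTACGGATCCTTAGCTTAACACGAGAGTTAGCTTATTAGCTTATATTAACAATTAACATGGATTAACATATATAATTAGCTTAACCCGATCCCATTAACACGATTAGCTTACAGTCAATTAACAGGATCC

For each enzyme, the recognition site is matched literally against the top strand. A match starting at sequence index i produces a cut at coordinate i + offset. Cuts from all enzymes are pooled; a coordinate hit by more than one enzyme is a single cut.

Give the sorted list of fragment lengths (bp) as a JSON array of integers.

[5,6,7,7,7,7,8,8,8,9,10,10,12,13,15,15,17,25,29]

Per-enzyme occurrences:
  FykIII (TTAGCTTA, off=0): starts [18, 68, 98, 115, 123, 163, 191] → cuts [18, 68, 98, 115, 123, 163, 191]
  MvoII (ATTAACA, off=1): starts [46, 132, 139, 149, 181, 205] → cuts [47, 133, 140, 150, 182, 206]
  RvuII (GATCC, off=0): starts [10, 55, 61, 93, 175, 213] → cuts [10, 55, 61, 93, 175, 213]

Pooled cuts: [10, 18, 47, 55, 61, 68, 93, 98, 115, 123, 133, 140, 150, 163, 175, 182, 191, 206, 213]

Fragment lengths:
  10→18: 8 bp
  18→47: 29 bp
  47→55: 8 bp
  55→61: 6 bp
  61→68: 7 bp
  68→93: 25 bp
  93→98: 5 bp
  98→115: 17 bp
  115→123: 8 bp
  123→133: 10 bp
  133→140: 7 bp
  140→150: 10 bp
  150→163: 13 bp
  163→175: 12 bp
  175→182: 7 bp
  182→191: 9 bp
  191→206: 15 bp
  206→213: 7 bp
  213→10 (wrap): 218-213+10 = 15 bp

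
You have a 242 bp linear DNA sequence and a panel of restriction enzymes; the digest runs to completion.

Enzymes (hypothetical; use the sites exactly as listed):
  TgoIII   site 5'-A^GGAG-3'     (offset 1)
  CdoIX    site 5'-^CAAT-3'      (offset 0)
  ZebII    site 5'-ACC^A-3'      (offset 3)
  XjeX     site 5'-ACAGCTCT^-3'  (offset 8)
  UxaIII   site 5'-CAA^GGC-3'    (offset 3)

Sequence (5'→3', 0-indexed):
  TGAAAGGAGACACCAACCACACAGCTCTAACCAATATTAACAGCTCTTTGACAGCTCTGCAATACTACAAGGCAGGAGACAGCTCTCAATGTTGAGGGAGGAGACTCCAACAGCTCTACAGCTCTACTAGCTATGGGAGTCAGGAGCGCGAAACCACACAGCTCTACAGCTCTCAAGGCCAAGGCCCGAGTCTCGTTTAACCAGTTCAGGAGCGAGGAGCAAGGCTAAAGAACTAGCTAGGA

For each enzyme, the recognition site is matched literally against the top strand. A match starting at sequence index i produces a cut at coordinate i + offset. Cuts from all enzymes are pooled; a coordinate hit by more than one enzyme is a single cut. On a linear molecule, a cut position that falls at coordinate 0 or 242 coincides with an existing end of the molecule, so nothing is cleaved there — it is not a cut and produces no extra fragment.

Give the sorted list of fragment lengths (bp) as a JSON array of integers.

Site scan:
  TgoIII AGGAG/1: at [4, 73, 98, 141, 207, 214] ⇒ [5, 74, 99, 142, 208, 215]
  CdoIX CAAT/0: at [31, 59, 86] ⇒ [31, 59, 86]
  ZebII ACCA/3: at [11, 15, 29, 152, 199] ⇒ [14, 18, 32, 155, 202]
  XjeX ACAGCTCT/8: at [20, 39, 50, 78, 109, 117, 157, 165] ⇒ [28, 47, 58, 86, 117, 125, 165, 173]
  UxaIII CAAGGC/3: at [67, 173, 179, 219] ⇒ [70, 176, 182, 222]

Pooled cuts: [5, 14, 18, 28, 31, 32, 47, 58, 59, 70, 74, 86, 99, 117, 125, 142, 155, 165, 173, 176, 182, 202, 208, 215, 222]

Fragment lengths:
  [0,5): 5 bp
  [5,14): 9 bp
  [14,18): 4 bp
  [18,28): 10 bp
  [28,31): 3 bp
  [31,32): 1 bp
  [32,47): 15 bp
  [47,58): 11 bp
  [58,59): 1 bp
  [59,70): 11 bp
  [70,74): 4 bp
  [74,86): 12 bp
  [86,99): 13 bp
  [99,117): 18 bp
  [117,125): 8 bp
  [125,142): 17 bp
  [142,155): 13 bp
  [155,165): 10 bp
  [165,173): 8 bp
  [173,176): 3 bp
  [176,182): 6 bp
  [182,202): 20 bp
  [202,208): 6 bp
  [208,215): 7 bp
  [215,222): 7 bp
  [222,242): 20 bp

[1,1,3,3,4,4,5,6,6,7,7,8,8,9,10,10,11,11,12,13,13,15,17,18,20,20]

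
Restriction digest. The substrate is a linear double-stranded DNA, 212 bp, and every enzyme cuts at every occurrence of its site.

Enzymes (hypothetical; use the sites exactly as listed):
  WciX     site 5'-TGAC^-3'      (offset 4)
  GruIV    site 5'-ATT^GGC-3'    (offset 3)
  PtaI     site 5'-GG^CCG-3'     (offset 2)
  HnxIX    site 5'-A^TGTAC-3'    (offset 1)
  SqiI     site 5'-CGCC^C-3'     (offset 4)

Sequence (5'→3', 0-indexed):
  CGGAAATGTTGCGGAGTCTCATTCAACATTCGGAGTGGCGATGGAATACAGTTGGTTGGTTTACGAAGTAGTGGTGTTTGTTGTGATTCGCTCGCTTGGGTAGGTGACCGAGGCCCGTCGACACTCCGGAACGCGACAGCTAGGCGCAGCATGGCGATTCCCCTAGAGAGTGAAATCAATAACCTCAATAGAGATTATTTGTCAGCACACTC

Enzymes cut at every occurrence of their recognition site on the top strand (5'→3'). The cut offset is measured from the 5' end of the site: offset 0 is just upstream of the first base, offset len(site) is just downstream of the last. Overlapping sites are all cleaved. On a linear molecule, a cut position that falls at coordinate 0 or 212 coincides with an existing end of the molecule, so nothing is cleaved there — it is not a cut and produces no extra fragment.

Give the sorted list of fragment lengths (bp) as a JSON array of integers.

Scan for sites:
  WciX TGAC/4: at [104] ⇒ [108]
  GruIV (ATTGGC, off=3): no sites
  PtaI (GGCCG, off=2): no sites
  HnxIX (ATGTAC, off=1): no sites
  SqiI (CGCCC, off=4): no sites

All cut coordinates (distinct, sorted): [108]

Fragment lengths:
  [0,108): 108 bp
  [108,212): 104 bp

[104,108]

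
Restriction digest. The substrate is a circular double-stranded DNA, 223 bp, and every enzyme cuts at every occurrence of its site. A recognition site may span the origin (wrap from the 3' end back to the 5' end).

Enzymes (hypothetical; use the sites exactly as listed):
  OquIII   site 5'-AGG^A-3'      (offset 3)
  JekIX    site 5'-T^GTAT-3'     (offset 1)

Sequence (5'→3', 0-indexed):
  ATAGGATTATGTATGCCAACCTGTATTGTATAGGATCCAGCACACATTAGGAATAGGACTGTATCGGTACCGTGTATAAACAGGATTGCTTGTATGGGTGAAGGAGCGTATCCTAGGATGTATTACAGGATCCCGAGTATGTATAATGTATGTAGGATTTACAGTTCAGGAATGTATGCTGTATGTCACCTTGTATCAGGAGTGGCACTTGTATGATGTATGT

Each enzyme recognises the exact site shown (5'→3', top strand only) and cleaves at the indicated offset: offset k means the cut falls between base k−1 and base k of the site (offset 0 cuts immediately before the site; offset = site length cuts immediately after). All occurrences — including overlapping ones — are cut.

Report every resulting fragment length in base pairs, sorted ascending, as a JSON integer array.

[2,3,3,4,5,5,6,7,7,7,7,7,7,8,9,10,10,11,11,12,12,13,13,13,14,17]

Site scan:
  OquIII AGGA/3: at [2, 31, 48, 54, 81, 101, 114, 126, 153, 167, 197] ⇒ [5, 34, 51, 57, 84, 104, 117, 129, 156, 170, 200]
  JekIX TGTAT/1: at [9, 21, 26, 59, 72, 90, 118, 139, 146, 172, 179, 191, 209, 216, 220] ⇒ [10, 22, 27, 60, 73, 91, 119, 140, 147, 173, 180, 192, 210, 217, 221]

All cut coordinates (distinct, sorted): [5, 10, 22, 27, 34, 51, 57, 60, 73, 84, 91, 104, 117, 119, 129, 140, 147, 156, 170, 173, 180, 192, 200, 210, 217, 221]

Fragment lengths:
  5→10: 5 bp
  10→22: 12 bp
  22→27: 5 bp
  27→34: 7 bp
  34→51: 17 bp
  51→57: 6 bp
  57→60: 3 bp
  60→73: 13 bp
  73→84: 11 bp
  84→91: 7 bp
  91→104: 13 bp
  104→117: 13 bp
  117→119: 2 bp
  119→129: 10 bp
  129→140: 11 bp
  140→147: 7 bp
  147→156: 9 bp
  156→170: 14 bp
  170→173: 3 bp
  173→180: 7 bp
  180→192: 12 bp
  192→200: 8 bp
  200→210: 10 bp
  210→217: 7 bp
  217→221: 4 bp
  221→5 (wrap): 223-221+5 = 7 bp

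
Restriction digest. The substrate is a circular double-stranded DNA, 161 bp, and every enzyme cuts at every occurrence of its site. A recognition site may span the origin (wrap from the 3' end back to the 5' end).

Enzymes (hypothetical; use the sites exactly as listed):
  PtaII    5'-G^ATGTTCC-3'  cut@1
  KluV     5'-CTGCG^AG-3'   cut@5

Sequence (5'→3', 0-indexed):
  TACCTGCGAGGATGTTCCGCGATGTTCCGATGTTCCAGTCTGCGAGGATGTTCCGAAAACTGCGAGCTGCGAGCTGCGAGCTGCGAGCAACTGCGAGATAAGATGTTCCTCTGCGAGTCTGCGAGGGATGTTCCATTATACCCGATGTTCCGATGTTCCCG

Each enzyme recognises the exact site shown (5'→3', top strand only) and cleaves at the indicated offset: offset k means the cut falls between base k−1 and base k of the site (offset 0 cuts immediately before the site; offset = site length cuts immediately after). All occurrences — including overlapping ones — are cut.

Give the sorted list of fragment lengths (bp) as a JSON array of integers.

Site scan:
  PtaII (GATGTTCC, off=1): starts [10, 20, 28, 46, 101, 126, 143, 151] → cuts [11, 21, 29, 47, 102, 127, 144, 152]
  KluV (CTGCGAG, off=5): starts [3, 39, 59, 66, 73, 80, 90, 110, 118] → cuts [8, 44, 64, 71, 78, 85, 95, 115, 123]

All cut coordinates (distinct, sorted): [8, 11, 21, 29, 44, 47, 64, 71, 78, 85, 95, 102, 115, 123, 127, 144, 152]

Fragment lengths:
  8→11: 3 bp
  11→21: 10 bp
  21→29: 8 bp
  29→44: 15 bp
  44→47: 3 bp
  47→64: 17 bp
  64→71: 7 bp
  71→78: 7 bp
  78→85: 7 bp
  85→95: 10 bp
  95→102: 7 bp
  102→115: 13 bp
  115→123: 8 bp
  123→127: 4 bp
  127→144: 17 bp
  144→152: 8 bp
  152→8 (wrap): 161-152+8 = 17 bp

[3,3,4,7,7,7,7,8,8,8,10,10,13,15,17,17,17]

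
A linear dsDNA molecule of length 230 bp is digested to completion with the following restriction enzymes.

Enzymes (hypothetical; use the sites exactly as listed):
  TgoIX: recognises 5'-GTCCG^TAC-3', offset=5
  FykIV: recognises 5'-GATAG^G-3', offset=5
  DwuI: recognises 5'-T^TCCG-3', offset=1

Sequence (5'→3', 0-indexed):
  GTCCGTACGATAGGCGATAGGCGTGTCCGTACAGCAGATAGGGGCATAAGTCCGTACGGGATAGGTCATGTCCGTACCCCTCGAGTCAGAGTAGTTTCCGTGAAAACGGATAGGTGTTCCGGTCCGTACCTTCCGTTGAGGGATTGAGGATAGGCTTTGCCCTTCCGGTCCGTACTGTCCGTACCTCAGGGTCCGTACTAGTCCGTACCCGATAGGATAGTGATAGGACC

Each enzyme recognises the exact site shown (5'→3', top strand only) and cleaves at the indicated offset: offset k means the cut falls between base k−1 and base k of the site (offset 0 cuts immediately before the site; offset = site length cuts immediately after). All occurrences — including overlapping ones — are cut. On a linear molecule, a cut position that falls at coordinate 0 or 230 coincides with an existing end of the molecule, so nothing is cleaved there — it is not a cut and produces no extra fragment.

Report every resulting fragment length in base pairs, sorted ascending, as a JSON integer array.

[4,4,5,5,7,8,9,9,9,9,10,10,10,10,10,11,12,13,14,17,22,22]

Site scan:
  TgoIX GTCCGTAC/5: at [0, 24, 49, 69, 121, 167, 176, 190, 200] ⇒ [5, 29, 54, 74, 126, 172, 181, 195, 205]
  FykIV GATAGG/5: at [8, 15, 36, 59, 108, 148, 210, 221] ⇒ [13, 20, 41, 64, 113, 153, 215, 226]
  DwuI TTCCG/1: at [95, 116, 130, 162] ⇒ [96, 117, 131, 163]

Pooled cuts: [5, 13, 20, 29, 41, 54, 64, 74, 96, 113, 117, 126, 131, 153, 163, 172, 181, 195, 205, 215, 226]

Fragment lengths:
  [0,5): 5 bp
  [5,13): 8 bp
  [13,20): 7 bp
  [20,29): 9 bp
  [29,41): 12 bp
  [41,54): 13 bp
  [54,64): 10 bp
  [64,74): 10 bp
  [74,96): 22 bp
  [96,113): 17 bp
  [113,117): 4 bp
  [117,126): 9 bp
  [126,131): 5 bp
  [131,153): 22 bp
  [153,163): 10 bp
  [163,172): 9 bp
  [172,181): 9 bp
  [181,195): 14 bp
  [195,205): 10 bp
  [205,215): 10 bp
  [215,226): 11 bp
  [226,230): 4 bp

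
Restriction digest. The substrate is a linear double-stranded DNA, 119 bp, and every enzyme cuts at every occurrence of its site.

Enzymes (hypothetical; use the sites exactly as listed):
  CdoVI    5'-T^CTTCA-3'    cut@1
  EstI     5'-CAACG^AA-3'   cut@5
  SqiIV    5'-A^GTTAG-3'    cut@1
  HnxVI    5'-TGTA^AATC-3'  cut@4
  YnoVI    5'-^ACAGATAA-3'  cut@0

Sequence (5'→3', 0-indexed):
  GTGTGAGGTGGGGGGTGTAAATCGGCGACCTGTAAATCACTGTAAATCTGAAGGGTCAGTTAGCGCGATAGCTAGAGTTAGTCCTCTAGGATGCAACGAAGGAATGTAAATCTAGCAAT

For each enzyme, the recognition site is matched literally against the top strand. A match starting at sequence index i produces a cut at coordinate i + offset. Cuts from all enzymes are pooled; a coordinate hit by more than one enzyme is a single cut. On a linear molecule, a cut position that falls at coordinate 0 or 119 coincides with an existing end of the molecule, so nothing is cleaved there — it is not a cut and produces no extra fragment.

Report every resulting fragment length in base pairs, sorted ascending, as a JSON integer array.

Site scan:
  CdoVI (TCTTCA, off=1): no sites
  EstI CAACGAA/5: at [93] ⇒ [98]
  SqiIV AGTTAG/1: at [57, 75] ⇒ [58, 76]
  HnxVI TGTAAATC/4: at [15, 30, 40, 104] ⇒ [19, 34, 44, 108]
  YnoVI (ACAGATAA, off=0): no sites

Pooled cuts: [19, 34, 44, 58, 76, 98, 108]

Fragments:
  [0,19): 19 bp
  [19,34): 15 bp
  [34,44): 10 bp
  [44,58): 14 bp
  [58,76): 18 bp
  [76,98): 22 bp
  [98,108): 10 bp
  [108,119): 11 bp

[10,10,11,14,15,18,19,22]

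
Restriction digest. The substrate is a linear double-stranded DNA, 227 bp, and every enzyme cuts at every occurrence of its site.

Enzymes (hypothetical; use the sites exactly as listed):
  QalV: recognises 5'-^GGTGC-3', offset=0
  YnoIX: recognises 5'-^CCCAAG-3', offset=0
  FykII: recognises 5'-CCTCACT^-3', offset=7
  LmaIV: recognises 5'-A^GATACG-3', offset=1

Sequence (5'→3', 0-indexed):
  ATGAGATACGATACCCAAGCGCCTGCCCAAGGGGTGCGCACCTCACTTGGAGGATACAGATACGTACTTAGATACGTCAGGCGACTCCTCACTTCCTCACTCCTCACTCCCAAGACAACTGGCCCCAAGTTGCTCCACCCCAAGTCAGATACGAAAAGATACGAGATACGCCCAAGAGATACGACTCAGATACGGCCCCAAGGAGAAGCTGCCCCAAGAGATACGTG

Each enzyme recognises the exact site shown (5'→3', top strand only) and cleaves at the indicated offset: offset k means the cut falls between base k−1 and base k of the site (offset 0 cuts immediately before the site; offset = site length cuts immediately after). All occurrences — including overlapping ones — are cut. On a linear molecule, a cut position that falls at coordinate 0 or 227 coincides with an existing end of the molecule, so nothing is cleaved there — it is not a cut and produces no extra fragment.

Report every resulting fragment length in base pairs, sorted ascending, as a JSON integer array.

[4,6,7,7,7,7,7,8,8,8,9,9,10,11,11,12,12,15,15,15,16,23]

Site scan:
  QalV GGTGC/0: at [32] ⇒ [32]
  YnoIX CCCAAG/0: at [13, 25, 108, 123, 138, 170, 196, 212] ⇒ [13, 25, 108, 123, 138, 170, 196, 212]
  FykII CCTCACT/7: at [40, 86, 94, 101] ⇒ [47, 93, 101, 108]
  LmaIV AGATACG/1: at [3, 57, 69, 146, 156, 163, 176, 187, 218] ⇒ [4, 58, 70, 147, 157, 164, 177, 188, 219]

Pooled cuts: [4, 13, 25, 32, 47, 58, 70, 93, 101, 108, 123, 138, 147, 157, 164, 170, 177, 188, 196, 212, 219]

Fragments:
  [0,4): 4 bp
  [4,13): 9 bp
  [13,25): 12 bp
  [25,32): 7 bp
  [32,47): 15 bp
  [47,58): 11 bp
  [58,70): 12 bp
  [70,93): 23 bp
  [93,101): 8 bp
  [101,108): 7 bp
  [108,123): 15 bp
  [123,138): 15 bp
  [138,147): 9 bp
  [147,157): 10 bp
  [157,164): 7 bp
  [164,170): 6 bp
  [170,177): 7 bp
  [177,188): 11 bp
  [188,196): 8 bp
  [196,212): 16 bp
  [212,219): 7 bp
  [219,227): 8 bp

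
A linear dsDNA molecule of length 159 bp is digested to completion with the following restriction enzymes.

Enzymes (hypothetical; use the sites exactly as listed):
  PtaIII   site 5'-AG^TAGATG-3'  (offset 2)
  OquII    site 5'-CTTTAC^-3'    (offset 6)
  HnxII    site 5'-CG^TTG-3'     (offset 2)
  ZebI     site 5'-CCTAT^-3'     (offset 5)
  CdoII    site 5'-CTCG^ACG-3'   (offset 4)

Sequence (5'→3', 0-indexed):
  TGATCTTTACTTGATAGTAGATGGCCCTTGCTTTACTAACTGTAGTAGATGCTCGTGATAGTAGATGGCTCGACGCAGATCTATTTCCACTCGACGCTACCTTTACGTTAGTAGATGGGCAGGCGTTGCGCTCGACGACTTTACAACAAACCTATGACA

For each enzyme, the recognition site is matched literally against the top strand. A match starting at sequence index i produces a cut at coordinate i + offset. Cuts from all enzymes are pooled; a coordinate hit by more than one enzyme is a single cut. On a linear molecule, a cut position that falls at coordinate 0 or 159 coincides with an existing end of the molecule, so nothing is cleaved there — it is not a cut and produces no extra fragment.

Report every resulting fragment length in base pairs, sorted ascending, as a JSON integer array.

[4,5,7,9,9,10,10,11,11,13,14,16,19,21]

Scan for sites:
  PtaIII AGTAGATG/2: at [15, 43, 59, 109] ⇒ [17, 45, 61, 111]
  OquII CTTTAC/6: at [4, 30, 100, 138] ⇒ [10, 36, 106, 144]
  HnxII CGTTG/2: at [123] ⇒ [125]
  ZebI CCTAT/5: at [150] ⇒ [155]
  CdoII CTCGACG/4: at [68, 89, 130] ⇒ [72, 93, 134]

All cut coordinates (distinct, sorted): [10, 17, 36, 45, 61, 72, 93, 106, 111, 125, 134, 144, 155]

Fragment lengths:
  [0,10): 10 bp
  [10,17): 7 bp
  [17,36): 19 bp
  [36,45): 9 bp
  [45,61): 16 bp
  [61,72): 11 bp
  [72,93): 21 bp
  [93,106): 13 bp
  [106,111): 5 bp
  [111,125): 14 bp
  [125,134): 9 bp
  [134,144): 10 bp
  [144,155): 11 bp
  [155,159): 4 bp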